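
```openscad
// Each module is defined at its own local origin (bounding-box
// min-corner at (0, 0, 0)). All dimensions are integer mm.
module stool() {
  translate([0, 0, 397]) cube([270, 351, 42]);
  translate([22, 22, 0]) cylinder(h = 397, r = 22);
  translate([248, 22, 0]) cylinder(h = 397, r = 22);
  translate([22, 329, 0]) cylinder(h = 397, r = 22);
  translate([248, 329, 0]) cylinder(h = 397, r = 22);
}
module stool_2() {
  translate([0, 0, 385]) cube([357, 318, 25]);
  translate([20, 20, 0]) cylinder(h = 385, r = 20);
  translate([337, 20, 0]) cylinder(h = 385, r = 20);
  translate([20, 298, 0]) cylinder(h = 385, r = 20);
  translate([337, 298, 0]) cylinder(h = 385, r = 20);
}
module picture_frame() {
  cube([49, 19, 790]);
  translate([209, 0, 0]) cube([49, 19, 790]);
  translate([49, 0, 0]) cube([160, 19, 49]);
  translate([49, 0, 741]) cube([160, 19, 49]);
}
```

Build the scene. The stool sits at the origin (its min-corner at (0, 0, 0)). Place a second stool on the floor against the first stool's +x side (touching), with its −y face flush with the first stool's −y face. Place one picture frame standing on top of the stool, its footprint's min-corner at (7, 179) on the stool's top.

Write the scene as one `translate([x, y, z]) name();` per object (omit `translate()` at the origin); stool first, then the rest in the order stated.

stool();
translate([270, 0, 0]) stool_2();
translate([7, 179, 439]) picture_frame();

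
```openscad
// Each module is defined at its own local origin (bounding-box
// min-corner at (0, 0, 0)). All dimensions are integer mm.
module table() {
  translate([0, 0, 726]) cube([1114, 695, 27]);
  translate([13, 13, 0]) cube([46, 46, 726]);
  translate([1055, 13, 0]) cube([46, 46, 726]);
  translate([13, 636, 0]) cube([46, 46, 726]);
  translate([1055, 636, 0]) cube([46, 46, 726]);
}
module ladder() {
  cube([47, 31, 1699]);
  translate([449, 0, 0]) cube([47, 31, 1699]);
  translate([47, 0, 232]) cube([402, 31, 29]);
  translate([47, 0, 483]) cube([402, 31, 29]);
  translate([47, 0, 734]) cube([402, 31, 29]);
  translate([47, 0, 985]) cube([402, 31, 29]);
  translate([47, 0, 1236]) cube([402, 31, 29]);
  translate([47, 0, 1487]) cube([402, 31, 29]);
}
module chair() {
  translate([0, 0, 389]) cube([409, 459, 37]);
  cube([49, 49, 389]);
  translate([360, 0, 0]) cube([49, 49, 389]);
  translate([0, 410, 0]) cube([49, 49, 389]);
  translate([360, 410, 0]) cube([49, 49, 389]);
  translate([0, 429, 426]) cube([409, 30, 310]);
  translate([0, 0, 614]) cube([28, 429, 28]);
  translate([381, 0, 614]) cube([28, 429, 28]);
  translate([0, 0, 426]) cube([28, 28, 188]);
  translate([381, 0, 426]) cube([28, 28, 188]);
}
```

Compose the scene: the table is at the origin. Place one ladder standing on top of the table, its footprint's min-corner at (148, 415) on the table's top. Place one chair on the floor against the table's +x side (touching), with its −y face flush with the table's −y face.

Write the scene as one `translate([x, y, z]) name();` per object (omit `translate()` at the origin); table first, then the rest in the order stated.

table();
translate([148, 415, 753]) ladder();
translate([1114, 0, 0]) chair();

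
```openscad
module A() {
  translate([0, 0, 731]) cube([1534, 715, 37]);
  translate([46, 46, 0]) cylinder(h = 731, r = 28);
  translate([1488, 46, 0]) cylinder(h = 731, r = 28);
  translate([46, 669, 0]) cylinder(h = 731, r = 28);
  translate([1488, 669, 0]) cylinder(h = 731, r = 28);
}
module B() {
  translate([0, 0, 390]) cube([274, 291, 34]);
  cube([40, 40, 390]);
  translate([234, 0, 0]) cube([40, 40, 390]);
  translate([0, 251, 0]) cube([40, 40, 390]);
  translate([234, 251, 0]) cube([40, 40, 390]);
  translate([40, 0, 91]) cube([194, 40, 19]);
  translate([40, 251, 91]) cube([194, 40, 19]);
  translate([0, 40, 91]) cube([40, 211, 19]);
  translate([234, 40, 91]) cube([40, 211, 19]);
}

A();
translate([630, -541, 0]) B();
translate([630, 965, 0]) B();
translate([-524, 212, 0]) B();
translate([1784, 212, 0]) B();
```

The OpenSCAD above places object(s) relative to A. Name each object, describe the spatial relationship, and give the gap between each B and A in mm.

Each stool's nearest face is 250 mm from the table's bounding box.

A is a table. B is a stool. Four stools sit around the table at the −y, +y, −x, +x sides. The gap between each stool and the table is 250 mm.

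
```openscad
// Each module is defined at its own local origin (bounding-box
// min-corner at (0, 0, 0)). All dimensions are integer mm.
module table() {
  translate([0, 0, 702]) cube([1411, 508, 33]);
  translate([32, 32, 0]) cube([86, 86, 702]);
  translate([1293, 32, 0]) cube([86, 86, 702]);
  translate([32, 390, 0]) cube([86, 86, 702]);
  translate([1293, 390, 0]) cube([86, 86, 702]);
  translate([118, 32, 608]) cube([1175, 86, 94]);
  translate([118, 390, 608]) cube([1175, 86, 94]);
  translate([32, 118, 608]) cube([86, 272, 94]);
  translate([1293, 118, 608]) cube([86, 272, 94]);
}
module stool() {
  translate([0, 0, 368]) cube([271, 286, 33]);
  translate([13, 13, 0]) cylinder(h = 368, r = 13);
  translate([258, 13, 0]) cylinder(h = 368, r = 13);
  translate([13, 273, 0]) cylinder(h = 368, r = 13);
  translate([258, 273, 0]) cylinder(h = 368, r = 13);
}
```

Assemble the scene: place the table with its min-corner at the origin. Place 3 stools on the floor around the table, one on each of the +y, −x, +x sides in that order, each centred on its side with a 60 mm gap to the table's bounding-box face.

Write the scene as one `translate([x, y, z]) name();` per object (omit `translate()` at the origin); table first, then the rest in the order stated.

table();
translate([570, 568, 0]) stool();
translate([-331, 111, 0]) stool();
translate([1471, 111, 0]) stool();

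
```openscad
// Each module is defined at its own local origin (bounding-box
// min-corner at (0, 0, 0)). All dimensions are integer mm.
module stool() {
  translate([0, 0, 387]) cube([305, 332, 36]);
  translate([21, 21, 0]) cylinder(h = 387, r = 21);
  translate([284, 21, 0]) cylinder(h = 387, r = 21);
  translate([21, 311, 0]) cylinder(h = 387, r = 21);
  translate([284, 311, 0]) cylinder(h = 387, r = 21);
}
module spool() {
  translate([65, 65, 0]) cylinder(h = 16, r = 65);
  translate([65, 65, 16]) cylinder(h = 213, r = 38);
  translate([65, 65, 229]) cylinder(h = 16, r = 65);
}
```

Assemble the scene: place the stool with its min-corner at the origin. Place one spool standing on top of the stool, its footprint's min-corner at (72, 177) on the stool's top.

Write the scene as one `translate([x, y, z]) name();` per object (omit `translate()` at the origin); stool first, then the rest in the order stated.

stool();
translate([72, 177, 423]) spool();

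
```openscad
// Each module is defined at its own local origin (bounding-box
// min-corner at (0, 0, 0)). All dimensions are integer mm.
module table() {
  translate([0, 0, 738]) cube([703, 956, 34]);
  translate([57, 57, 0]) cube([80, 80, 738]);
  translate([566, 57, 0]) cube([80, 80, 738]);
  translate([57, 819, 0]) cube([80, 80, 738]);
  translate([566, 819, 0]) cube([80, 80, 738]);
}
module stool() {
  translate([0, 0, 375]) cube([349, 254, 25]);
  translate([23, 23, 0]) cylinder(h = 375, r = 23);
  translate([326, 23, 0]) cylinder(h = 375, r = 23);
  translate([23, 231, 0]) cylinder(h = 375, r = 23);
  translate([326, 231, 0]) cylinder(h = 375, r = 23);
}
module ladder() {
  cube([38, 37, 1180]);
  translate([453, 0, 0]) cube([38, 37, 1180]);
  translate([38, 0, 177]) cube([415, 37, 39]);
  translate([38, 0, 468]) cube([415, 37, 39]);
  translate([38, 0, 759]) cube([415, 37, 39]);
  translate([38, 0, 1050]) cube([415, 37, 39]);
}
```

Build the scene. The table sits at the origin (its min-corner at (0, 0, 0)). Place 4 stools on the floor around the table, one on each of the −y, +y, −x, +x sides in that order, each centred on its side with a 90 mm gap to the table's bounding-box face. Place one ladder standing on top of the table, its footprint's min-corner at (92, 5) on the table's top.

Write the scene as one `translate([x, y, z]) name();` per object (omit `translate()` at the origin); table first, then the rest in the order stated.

table();
translate([177, -344, 0]) stool();
translate([177, 1046, 0]) stool();
translate([-439, 351, 0]) stool();
translate([793, 351, 0]) stool();
translate([92, 5, 772]) ladder();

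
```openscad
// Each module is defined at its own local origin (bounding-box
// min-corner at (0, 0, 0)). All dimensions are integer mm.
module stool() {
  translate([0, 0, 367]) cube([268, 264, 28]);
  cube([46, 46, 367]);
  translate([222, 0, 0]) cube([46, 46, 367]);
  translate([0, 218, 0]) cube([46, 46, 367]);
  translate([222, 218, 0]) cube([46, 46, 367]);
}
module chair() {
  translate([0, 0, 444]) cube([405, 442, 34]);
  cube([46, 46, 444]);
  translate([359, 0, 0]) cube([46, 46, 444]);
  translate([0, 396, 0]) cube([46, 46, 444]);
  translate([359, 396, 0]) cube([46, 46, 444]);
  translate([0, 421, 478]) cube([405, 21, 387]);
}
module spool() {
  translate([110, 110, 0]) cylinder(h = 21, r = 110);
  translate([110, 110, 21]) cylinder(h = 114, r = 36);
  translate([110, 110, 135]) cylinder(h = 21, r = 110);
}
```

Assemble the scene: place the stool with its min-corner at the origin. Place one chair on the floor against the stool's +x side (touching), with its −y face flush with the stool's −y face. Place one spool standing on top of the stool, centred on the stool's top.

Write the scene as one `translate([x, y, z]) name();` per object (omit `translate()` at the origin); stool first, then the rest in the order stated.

stool();
translate([268, 0, 0]) chair();
translate([24, 22, 395]) spool();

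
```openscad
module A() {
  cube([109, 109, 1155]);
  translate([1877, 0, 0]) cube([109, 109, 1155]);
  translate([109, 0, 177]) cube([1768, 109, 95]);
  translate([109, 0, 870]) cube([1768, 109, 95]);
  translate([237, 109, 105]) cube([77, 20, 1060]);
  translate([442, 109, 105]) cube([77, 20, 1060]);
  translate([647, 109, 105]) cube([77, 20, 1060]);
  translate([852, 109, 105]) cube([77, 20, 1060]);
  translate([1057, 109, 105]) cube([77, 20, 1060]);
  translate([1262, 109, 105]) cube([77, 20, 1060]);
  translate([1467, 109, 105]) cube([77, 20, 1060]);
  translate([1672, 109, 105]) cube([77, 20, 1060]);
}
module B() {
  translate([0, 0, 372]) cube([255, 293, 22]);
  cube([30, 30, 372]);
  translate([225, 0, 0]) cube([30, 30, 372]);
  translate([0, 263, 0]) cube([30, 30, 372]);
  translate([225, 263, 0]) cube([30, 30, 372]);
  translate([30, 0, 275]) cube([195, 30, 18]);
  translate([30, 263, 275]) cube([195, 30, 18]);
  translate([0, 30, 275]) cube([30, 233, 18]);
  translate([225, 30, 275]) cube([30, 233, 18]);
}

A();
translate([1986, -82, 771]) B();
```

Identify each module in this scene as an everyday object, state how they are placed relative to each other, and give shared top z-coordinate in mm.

Both tops at z = 1165 mm.

A is a fence section. B is a stool. The stool is beside the fence section with their tops flush at z = 1165. The shared top z-coordinate is 1165 mm.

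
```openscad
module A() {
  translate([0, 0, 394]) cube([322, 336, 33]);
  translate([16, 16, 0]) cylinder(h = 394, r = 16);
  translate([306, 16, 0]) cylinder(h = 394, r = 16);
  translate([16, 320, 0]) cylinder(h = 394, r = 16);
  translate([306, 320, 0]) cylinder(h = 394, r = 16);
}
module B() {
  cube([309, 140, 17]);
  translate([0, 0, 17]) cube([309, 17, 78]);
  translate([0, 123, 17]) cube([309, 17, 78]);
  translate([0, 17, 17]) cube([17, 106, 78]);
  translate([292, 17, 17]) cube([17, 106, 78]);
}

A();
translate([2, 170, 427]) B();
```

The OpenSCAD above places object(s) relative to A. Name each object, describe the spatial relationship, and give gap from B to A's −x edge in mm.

A is a stool. B is an open box. The open box is on top of the stool. The gap from the open box to the stool's −x edge is 2 mm.

The open box's min-x is at 2; the stool's min-x is 0; gap = 2 mm.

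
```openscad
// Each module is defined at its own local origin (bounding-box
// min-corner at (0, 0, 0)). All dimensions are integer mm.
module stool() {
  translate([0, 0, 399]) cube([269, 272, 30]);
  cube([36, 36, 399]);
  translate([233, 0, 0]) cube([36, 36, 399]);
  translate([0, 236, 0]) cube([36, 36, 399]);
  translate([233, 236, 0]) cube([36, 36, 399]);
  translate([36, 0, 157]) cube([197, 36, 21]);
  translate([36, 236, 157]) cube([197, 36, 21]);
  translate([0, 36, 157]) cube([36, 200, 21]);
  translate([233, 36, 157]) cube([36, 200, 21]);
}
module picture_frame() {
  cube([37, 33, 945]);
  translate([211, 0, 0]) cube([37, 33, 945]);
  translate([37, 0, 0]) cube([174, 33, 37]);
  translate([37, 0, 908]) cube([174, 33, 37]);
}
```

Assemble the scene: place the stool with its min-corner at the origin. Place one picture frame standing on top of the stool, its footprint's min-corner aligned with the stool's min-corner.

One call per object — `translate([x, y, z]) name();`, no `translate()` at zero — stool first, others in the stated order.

stool();
translate([0, 0, 429]) picture_frame();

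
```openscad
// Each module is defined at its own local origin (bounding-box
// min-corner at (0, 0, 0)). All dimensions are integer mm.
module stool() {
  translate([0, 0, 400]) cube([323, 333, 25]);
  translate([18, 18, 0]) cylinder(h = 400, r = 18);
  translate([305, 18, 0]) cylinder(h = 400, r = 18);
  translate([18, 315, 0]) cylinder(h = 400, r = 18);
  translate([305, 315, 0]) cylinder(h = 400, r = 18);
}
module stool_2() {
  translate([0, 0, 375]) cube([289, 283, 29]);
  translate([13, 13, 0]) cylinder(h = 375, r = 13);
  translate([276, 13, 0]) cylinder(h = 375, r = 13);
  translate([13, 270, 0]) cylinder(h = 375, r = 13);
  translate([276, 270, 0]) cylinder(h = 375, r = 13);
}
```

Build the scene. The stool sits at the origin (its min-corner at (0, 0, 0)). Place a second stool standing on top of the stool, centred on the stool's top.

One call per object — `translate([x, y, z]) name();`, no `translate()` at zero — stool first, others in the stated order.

stool();
translate([17, 25, 425]) stool_2();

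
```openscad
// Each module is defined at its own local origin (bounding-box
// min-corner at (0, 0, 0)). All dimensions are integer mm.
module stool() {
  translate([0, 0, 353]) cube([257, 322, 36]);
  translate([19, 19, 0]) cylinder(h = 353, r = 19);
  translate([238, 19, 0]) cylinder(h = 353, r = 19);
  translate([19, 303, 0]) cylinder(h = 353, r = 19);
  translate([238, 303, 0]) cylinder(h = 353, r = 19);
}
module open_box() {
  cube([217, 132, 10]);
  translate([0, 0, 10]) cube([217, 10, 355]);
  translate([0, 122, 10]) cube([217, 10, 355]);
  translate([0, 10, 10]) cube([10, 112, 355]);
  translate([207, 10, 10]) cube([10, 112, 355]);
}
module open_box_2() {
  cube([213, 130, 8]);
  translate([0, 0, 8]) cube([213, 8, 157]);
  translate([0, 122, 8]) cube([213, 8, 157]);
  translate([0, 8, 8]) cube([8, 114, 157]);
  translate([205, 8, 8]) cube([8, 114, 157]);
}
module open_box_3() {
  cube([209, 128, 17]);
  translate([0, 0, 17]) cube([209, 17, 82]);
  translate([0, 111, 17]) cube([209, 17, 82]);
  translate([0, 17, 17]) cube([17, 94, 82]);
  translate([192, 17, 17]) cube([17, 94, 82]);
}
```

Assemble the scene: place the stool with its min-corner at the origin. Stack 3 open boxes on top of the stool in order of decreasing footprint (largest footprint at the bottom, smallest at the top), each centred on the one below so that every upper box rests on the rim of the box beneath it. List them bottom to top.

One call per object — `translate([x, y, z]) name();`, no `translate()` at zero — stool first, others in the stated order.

stool();
translate([20, 95, 389]) open_box();
translate([22, 96, 754]) open_box_2();
translate([24, 97, 919]) open_box_3();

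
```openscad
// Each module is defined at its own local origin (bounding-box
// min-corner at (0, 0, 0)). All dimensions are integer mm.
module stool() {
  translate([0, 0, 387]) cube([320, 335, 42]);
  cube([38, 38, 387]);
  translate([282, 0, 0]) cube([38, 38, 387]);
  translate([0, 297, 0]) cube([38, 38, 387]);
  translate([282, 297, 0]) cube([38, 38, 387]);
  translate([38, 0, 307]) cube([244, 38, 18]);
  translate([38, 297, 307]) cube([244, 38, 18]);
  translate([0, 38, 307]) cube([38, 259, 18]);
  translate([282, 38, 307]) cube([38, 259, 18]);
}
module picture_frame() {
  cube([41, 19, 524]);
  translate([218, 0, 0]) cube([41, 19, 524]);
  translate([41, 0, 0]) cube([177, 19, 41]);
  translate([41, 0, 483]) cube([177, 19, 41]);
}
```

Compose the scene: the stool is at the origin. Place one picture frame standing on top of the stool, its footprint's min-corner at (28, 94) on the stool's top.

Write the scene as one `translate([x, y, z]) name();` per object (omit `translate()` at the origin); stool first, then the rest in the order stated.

stool();
translate([28, 94, 429]) picture_frame();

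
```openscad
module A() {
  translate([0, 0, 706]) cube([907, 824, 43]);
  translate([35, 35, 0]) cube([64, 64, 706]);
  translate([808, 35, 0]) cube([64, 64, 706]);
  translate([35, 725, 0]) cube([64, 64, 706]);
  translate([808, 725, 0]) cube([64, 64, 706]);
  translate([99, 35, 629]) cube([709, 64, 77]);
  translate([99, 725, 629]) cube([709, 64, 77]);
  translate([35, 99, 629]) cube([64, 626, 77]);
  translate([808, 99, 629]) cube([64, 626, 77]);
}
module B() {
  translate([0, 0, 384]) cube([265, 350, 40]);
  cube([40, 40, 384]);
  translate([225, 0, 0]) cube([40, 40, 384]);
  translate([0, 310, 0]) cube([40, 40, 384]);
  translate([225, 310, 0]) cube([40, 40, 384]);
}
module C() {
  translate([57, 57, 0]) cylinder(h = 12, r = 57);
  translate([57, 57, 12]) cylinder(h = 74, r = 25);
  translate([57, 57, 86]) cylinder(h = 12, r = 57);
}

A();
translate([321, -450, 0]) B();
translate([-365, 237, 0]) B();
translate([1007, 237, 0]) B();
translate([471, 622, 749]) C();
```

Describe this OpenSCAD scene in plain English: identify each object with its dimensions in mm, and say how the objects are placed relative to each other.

A is a rectangular dining table. The top is 907×824×43 mm with its upper surface at z = 749 mm. It stands on four 64×64 mm square legs, each inset 35 mm from the nearest pair of top edges, running from the floor to the underside of the top. Four apron rails, 64 mm thick and 77 mm tall, run between adjacent legs with their top edges flush with the underside of the top and their outer faces flush with the legs' outer faces.

B is a four-legged stool. The seat is 265×350 mm, 40 mm thick, top at z = 424 mm. It stands on four square legs, each 40×40 mm in cross-section, from z = 0 to the seat underside, each flush with a corner of the seat.

C is a spool: two coaxial disc flanges of radius 57 mm and thickness 12 mm, joined by a core cylinder of radius 25 mm and height 74 mm. The lower flange rests on z = 0 and the three cylinders share a vertical axis.

Three stools sit around the table at the −y, −x, +x sides. The spool is on top of the table.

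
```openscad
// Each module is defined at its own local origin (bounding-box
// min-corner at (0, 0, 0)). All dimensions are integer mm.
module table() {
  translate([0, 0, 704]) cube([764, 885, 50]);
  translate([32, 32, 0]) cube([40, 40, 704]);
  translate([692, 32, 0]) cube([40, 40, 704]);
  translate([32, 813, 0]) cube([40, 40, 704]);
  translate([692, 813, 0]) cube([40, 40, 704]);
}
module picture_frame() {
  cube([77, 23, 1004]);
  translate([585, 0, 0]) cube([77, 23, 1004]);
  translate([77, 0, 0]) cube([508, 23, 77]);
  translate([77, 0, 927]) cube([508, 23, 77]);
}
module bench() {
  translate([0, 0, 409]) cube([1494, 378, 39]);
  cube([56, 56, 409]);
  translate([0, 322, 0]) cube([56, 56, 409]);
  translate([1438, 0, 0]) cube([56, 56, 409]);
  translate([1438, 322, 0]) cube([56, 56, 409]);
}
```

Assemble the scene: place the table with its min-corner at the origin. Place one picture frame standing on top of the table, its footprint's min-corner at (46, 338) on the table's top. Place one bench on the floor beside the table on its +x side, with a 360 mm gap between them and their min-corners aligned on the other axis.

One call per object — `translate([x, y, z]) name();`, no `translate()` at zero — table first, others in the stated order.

table();
translate([46, 338, 754]) picture_frame();
translate([1124, 0, 0]) bench();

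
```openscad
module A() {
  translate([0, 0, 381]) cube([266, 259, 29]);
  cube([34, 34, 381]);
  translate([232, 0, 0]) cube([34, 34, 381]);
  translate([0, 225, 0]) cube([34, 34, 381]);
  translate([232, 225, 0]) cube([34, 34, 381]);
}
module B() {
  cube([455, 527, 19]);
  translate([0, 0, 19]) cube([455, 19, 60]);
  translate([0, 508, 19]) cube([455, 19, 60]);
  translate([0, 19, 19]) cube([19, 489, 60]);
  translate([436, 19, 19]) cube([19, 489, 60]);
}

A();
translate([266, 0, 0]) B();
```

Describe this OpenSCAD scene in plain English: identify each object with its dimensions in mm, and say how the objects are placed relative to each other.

A is a simple wooden stool: a rectangular seat 266 mm (x) by 259 mm (y), 29 mm thick, top face at z = 410 mm, on four square legs, each 34×34 mm in cross-section. The legs rest on z = 0, each flush with a corner of the seat.

B is an open storage box with external size 455×527×79 mm and wall thickness 19 mm (the base is also 19 mm thick). The base covers the whole footprint; the four walls stand on the base, with the y-facing walls full-width and the x-facing walls fitting between their inner faces.

The open box is against the stool's +x side, with their −y faces flush.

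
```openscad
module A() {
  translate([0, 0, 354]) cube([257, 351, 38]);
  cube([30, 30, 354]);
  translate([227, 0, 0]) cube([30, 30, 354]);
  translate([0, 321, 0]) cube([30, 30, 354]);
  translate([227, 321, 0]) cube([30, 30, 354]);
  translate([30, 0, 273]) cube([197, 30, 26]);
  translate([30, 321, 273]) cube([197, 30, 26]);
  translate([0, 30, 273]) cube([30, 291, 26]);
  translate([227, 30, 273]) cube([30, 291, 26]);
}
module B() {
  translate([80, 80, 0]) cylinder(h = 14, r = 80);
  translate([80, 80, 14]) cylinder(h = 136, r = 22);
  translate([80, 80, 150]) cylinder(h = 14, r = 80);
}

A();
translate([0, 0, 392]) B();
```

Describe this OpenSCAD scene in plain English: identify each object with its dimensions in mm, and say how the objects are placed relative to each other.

A is a four-legged stool. The seat is 257×351 mm, 38 mm thick, top at z = 392 mm. It stands on four square legs, each 30×30 mm in cross-section, from z = 0 to the seat underside, each flush with a corner of the seat. Four stretchers, 30 mm wide and 26 mm tall, connect adjacent legs with their undersides at z = 273 mm, each running between the inner faces of the legs it joins and aligned with the legs' outer faces on the other axis.

B is a spool: two coaxial disc flanges of radius 80 mm and thickness 14 mm, joined by a core cylinder of radius 22 mm and height 136 mm. The lower flange rests on z = 0 and the three cylinders share a vertical axis.

The spool is on top of the stool.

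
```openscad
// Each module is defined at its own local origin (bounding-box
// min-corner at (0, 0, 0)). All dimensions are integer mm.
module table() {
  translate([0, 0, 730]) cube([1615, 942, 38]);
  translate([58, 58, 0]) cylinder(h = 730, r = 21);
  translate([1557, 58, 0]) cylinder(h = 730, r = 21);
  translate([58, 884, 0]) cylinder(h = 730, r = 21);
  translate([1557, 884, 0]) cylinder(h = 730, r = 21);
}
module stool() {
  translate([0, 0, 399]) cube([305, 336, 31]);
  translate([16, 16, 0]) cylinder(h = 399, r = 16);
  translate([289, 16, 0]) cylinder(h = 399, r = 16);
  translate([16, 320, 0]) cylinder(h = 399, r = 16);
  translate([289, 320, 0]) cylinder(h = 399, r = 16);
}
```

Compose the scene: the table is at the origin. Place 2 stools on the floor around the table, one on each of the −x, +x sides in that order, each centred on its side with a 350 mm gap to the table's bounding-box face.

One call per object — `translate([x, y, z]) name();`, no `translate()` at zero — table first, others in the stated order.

table();
translate([-655, 303, 0]) stool();
translate([1965, 303, 0]) stool();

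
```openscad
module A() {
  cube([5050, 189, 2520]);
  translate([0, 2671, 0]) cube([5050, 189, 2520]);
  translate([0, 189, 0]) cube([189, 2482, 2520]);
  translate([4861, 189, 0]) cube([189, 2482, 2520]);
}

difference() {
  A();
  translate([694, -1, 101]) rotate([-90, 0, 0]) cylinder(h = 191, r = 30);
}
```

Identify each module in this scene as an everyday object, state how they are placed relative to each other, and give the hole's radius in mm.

The subtracted cylinder has r = 30 mm.

A is a house frame. The house frame has a circular hole through its front wall. The hole's radius is 30 mm.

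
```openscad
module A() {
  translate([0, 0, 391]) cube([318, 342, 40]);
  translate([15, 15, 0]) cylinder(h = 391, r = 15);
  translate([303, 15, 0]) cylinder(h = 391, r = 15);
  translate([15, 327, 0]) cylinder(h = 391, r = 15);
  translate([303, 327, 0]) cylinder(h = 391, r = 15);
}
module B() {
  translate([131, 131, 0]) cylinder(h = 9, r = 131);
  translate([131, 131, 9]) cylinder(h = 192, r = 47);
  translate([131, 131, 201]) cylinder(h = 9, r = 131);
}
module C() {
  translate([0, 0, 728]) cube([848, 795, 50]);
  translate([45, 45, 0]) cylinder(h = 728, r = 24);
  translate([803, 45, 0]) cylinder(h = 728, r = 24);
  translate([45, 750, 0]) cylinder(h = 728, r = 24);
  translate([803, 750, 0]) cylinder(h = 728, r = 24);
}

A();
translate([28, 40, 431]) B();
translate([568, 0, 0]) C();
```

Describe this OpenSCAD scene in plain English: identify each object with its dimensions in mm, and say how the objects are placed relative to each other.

A is a simple wooden stool: a rectangular seat 318 mm (x) by 342 mm (y), 40 mm thick, top face at z = 431 mm, on four round legs, each 30 mm in diameter. The legs rest on z = 0, each leg's axis is inset half a diameter from the nearest pair of seat edges (so the leg's bounding box is flush with the corner).

B is a spool: two coaxial disc flanges of radius 131 mm and thickness 9 mm, joined by a core cylinder of radius 47 mm and height 192 mm. The lower flange rests on z = 0 and the three cylinders share a vertical axis.

C is a rectangular dining table. The top is 848×795×50 mm with its upper surface at z = 778 mm. It stands on four round legs of 48 mm diameter, each leg's bounding box inset 21 mm from the nearest pair of top edges, running from the floor to the underside of the top.

The spool is on top of the stool, centred. The table is on the floor beside the stool on its +x side.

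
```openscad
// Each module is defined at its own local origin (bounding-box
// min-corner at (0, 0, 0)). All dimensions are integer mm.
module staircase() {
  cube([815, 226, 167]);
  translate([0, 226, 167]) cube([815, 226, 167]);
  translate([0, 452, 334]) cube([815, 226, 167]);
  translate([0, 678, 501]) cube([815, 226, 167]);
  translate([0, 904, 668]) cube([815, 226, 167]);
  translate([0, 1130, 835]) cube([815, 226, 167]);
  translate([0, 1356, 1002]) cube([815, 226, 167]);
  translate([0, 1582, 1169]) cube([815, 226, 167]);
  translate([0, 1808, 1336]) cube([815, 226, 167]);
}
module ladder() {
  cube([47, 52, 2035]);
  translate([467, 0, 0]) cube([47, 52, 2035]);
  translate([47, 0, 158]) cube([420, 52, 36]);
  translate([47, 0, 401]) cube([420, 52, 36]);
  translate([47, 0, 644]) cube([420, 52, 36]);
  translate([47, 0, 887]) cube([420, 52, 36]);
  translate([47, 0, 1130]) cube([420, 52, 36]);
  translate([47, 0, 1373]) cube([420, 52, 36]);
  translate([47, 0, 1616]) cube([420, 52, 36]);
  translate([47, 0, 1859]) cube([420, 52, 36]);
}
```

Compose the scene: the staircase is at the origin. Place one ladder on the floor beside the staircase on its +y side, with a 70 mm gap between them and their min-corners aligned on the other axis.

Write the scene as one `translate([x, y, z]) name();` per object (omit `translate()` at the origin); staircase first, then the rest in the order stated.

staircase();
translate([0, 2104, 0]) ladder();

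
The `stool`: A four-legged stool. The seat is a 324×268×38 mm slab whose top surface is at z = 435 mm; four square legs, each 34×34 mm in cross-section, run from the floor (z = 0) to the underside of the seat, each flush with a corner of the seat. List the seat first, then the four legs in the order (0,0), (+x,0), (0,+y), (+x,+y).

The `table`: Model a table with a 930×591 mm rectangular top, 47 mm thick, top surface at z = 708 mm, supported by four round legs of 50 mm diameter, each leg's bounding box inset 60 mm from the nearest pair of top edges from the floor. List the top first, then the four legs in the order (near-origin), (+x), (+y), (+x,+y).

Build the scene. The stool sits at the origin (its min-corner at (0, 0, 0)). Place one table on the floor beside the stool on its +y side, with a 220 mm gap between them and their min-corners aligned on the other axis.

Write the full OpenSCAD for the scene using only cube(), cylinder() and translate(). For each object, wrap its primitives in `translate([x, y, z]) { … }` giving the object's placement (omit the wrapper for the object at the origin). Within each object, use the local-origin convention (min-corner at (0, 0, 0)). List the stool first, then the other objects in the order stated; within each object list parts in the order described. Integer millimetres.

translate([0, 0, 397]) cube([324, 268, 38]);
cube([34, 34, 397]);
translate([290, 0, 0]) cube([34, 34, 397]);
translate([0, 234, 0]) cube([34, 34, 397]);
translate([290, 234, 0]) cube([34, 34, 397]);
translate([0, 488, 0]) {
  translate([0, 0, 661]) cube([930, 591, 47]);
  translate([85, 85, 0]) cylinder(h = 661, r = 25);
  translate([845, 85, 0]) cylinder(h = 661, r = 25);
  translate([85, 506, 0]) cylinder(h = 661, r = 25);
  translate([845, 506, 0]) cylinder(h = 661, r = 25);
}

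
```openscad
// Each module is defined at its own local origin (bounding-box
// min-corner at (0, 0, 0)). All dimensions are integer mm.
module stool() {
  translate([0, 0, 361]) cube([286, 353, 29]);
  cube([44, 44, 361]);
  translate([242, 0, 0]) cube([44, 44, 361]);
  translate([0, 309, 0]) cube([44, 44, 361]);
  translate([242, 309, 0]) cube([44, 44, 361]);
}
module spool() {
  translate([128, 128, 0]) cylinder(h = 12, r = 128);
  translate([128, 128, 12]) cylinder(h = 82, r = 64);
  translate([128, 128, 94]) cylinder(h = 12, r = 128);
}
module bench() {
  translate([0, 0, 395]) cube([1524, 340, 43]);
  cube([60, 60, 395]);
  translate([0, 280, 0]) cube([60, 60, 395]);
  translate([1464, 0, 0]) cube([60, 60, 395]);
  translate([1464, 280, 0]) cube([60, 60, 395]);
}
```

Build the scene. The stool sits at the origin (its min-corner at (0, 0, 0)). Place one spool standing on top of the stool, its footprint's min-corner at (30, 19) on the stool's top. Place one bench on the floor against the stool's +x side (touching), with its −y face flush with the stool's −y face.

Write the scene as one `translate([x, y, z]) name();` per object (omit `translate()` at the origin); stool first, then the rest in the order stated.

stool();
translate([30, 19, 390]) spool();
translate([286, 0, 0]) bench();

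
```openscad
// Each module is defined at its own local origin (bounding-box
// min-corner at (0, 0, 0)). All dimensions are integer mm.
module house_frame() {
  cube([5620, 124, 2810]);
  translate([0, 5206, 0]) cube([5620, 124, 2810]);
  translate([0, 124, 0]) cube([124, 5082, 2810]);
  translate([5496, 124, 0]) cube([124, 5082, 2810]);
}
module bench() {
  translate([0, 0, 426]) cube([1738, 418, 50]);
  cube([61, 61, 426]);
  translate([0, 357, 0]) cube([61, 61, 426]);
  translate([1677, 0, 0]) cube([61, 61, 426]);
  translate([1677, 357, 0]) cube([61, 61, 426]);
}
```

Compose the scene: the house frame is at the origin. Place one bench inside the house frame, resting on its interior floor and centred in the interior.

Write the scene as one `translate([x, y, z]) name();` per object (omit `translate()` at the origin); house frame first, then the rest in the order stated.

house_frame();
translate([1941, 2456, 0]) bench();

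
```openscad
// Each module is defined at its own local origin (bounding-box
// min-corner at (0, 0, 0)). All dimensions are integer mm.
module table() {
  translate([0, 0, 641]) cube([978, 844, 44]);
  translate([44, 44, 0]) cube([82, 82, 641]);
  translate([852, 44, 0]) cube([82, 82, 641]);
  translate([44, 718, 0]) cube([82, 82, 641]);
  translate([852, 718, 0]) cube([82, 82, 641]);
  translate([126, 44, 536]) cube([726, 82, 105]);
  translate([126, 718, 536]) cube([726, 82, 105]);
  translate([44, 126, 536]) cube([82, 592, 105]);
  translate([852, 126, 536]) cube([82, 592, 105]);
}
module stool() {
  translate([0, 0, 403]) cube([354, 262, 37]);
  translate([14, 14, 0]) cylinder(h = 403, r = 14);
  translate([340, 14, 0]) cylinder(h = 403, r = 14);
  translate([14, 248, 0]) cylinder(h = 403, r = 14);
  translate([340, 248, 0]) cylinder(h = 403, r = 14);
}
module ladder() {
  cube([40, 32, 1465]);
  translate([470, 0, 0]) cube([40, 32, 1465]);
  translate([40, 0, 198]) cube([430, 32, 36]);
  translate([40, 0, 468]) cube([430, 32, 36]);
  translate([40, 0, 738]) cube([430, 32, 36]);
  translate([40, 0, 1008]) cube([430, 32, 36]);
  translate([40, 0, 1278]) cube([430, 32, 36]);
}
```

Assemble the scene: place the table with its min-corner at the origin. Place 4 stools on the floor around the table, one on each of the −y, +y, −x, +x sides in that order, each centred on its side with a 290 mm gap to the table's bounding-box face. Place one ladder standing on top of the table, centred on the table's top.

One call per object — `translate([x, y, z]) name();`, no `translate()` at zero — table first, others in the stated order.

table();
translate([312, -552, 0]) stool();
translate([312, 1134, 0]) stool();
translate([-644, 291, 0]) stool();
translate([1268, 291, 0]) stool();
translate([234, 406, 685]) ladder();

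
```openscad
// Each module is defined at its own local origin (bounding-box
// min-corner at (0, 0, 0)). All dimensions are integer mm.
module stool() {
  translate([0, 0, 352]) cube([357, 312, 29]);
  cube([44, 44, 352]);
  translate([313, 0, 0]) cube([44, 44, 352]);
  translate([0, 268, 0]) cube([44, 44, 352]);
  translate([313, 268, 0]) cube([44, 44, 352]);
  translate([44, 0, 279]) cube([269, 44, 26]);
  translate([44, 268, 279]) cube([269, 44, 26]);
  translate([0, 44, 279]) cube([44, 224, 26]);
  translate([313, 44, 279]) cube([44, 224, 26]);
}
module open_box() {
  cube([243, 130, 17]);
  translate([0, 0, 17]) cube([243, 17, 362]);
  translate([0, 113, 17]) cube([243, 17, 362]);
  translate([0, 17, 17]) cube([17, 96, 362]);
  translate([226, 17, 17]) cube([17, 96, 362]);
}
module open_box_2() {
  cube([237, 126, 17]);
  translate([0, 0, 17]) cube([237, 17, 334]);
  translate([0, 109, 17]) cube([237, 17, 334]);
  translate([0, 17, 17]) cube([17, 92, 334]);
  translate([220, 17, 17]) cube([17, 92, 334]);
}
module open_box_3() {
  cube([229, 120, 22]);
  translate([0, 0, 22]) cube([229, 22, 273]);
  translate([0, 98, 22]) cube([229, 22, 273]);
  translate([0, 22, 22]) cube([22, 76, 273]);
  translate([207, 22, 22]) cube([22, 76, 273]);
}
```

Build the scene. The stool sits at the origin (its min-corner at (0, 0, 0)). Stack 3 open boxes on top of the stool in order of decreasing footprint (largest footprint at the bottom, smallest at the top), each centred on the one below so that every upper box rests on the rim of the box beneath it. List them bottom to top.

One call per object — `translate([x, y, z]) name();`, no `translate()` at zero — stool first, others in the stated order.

stool();
translate([57, 91, 381]) open_box();
translate([60, 93, 760]) open_box_2();
translate([64, 96, 1111]) open_box_3();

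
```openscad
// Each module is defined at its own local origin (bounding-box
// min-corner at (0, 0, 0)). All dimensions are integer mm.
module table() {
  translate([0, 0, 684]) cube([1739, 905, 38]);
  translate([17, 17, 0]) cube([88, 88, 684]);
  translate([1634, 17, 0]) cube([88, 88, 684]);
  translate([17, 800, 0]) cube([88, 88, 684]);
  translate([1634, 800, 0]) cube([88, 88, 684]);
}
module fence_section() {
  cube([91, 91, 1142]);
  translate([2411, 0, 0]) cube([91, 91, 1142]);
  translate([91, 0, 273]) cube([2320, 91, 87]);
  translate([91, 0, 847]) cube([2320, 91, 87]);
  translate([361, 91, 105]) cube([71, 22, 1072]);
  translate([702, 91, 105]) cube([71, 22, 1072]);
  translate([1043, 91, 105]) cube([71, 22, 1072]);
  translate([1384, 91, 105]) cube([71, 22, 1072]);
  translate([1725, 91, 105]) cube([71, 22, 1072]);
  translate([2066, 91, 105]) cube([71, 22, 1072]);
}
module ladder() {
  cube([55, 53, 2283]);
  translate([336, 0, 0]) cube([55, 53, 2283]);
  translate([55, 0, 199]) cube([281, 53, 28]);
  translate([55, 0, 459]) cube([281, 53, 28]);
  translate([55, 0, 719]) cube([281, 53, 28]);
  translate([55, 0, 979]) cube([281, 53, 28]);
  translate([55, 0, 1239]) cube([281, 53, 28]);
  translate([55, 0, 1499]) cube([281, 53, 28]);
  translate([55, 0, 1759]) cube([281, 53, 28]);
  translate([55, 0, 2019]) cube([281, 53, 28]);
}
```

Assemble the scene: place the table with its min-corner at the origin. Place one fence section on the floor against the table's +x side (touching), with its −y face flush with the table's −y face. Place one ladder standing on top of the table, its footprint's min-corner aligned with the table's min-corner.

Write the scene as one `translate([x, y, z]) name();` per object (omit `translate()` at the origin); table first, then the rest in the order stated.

table();
translate([1739, 0, 0]) fence_section();
translate([0, 0, 722]) ladder();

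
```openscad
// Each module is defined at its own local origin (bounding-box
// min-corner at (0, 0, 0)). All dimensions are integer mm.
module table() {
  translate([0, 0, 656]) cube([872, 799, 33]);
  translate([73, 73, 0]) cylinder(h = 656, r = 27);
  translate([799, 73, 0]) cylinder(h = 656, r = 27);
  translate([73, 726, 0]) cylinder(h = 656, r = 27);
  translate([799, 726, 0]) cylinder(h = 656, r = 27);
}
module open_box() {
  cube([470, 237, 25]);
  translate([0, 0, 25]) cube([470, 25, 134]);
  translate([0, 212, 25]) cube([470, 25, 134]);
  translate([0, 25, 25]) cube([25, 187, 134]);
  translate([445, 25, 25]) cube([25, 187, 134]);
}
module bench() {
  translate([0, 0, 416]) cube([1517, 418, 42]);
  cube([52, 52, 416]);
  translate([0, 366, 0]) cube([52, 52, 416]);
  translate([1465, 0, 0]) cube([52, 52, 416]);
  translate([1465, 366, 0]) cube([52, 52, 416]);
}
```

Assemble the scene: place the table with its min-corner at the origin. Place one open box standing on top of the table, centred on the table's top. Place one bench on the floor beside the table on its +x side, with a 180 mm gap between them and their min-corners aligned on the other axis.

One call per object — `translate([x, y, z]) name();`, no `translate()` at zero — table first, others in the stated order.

table();
translate([201, 281, 689]) open_box();
translate([1052, 0, 0]) bench();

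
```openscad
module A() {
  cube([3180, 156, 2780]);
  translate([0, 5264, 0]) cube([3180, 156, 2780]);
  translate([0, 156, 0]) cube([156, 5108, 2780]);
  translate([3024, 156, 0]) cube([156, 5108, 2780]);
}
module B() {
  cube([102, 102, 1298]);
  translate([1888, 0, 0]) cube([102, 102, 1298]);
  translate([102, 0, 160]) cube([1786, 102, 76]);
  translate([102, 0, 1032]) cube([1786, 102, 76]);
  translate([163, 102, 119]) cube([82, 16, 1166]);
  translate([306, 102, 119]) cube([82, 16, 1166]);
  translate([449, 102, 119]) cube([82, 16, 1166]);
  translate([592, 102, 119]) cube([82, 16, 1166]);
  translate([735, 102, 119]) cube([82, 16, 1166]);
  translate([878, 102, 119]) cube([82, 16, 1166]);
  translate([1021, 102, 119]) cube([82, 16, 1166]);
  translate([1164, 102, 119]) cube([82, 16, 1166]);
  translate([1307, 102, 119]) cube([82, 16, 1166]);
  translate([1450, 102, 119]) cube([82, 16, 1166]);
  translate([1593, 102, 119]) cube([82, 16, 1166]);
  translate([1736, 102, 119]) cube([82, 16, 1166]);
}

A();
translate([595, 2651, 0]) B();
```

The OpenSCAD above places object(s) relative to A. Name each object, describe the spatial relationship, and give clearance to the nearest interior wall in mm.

A is a house frame. B is a fence section. The fence section sits inside the house frame, centred. The clearance to the nearest interior wall is 439 mm.

Clearances: x = 439, y = 2495; minimum 439 mm.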